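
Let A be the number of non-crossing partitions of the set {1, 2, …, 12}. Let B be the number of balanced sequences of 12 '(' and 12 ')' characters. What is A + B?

The non-crossing partitions of [12] form a lattice of size C_12. So A = C_12 = 208012.
Balanced strings of n pairs of brackets are counted by C_n; here n = 12. So B = C_12 = 208012.
A + B = 208012 + 208012 = 416024.

416024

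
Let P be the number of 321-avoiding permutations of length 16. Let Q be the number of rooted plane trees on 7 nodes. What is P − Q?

35357538

Permutations of [n] avoiding any single length-3 pattern are counted by C_n; here n = 16. So P = C_16 = 35357670.
Rooted ordered (plane) trees on m nodes have m−1 edges and are counted by C_{m−1}; m = 7 gives C_6. So Q = C_6 = 132.
P − Q = 35357670 − 132 = 35357538.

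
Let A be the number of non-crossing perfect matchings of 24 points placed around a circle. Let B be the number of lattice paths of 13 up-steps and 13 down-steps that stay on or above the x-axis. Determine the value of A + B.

950912

Non-crossing perfect matchings of 2n points on a circle are counted by C_n; with 24 points, n = 12. So A = C_12 = 208012.
Paths of 13 up- and 13 down-steps that never dip below the axis are Dyck paths; their count is C_13. So B = C_13 = 742900.
A + B = 208012 + 742900 = 950912.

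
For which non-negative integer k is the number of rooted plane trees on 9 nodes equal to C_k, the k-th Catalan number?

8

A rooted plane tree on 9 nodes has 8 edges, and such trees are counted by C_8.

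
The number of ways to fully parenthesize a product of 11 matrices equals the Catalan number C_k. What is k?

10

Parenthesizations of m factors correspond to full binary trees with m leaves, counted by C_{m−1}; m = 11 gives C_10.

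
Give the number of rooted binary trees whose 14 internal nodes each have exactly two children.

2674440

The number of full binary trees on 14 internal nodes is the Catalan number C_14.
C_14 = C(28,14)/15 = 40116600/15 = 2674440.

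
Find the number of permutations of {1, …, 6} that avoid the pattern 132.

132

For any fixed pattern of length 3, the pattern-avoiding permutations of [6] number C_6.
C_6 = C(12,6)/7 = 924/7 = 132.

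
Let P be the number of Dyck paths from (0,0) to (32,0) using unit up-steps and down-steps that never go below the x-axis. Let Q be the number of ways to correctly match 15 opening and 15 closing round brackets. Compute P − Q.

Dyck paths of semilength n (length 2n) are counted by C_n; here n = 16. So P = C_16 = 35357670.
Balanced strings of n pairs of brackets are counted by C_n; here n = 15. So Q = C_15 = 9694845.
P − Q = 35357670 − 9694845 = 25662825.

25662825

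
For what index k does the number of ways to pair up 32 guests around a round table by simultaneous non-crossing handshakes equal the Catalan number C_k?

16

With 32 = 2·16 people, non-crossing handshake pairings are non-crossing perfect matchings on a circle, counted by C_16.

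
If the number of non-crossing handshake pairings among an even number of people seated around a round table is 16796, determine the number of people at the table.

Non-crossing handshake pairings of 2n people are counted by C_n. Since C_10 = 16796, the index is 10.
So n = 10, and there are 2n = 20 people.

20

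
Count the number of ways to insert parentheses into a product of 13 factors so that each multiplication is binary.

208012

Bracketing 13 factors into binary products is counted by C_{13−1} = C_12.
C_12 = C(24,12)/13 = 2704156/13 = 208012.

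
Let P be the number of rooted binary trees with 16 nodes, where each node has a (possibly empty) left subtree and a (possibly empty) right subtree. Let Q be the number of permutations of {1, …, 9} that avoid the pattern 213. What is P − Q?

35352808

Binary trees (left/right distinguished) on n nodes are counted by C_n; here n = 16. So P = C_16 = 35357670.
Permutations of [n] avoiding any single length-3 pattern are counted by C_n; here n = 9. So Q = C_9 = 4862.
P − Q = 35357670 − 4862 = 35352808.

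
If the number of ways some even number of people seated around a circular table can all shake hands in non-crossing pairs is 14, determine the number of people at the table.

Non-crossing handshake pairings of 2n people are counted by C_n. The Catalan number equal to 14 is C_4.
So n = 4, and there are 2n = 8 people.

8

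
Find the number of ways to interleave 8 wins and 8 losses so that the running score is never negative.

1430

Reading a vote for the leader as '(' and for the other as ')' turns such a sequence into a balanced string of 8 pairs, so the count is C_8.
C_8 = C(16,8)/9 = 12870/9 = 1430.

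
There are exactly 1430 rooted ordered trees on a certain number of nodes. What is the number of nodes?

Rooted ordered trees on m nodes are counted by C_{m−1}. Since C_8 = 1430, the index is 8.
So the index is 8, and the number of nodes is 8 + 1 = 9.

9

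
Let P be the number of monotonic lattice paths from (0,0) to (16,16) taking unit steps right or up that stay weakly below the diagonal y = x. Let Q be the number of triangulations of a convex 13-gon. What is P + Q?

Sub-diagonal monotone paths from (0,0) to (16,16) biject with Dyck paths of semilength 16, giving C_16. So P = C_16 = 35357670.
Triangulations of a convex m-gon are counted by C_{m−2}; with m = 13 this is C_11. So Q = C_11 = 58786.
P + Q = 35357670 + 58786 = 35416456.

35416456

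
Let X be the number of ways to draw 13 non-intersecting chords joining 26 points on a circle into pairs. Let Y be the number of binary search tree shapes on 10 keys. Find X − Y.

726104

Non-crossing perfect matchings of 2n points on a circle are counted by C_n; with 26 points, n = 13. So X = C_13 = 742900.
Rooted binary trees with 10 nodes (each child slot possibly empty) number C_10. So Y = C_10 = 16796.
X − Y = 742900 − 16796 = 726104.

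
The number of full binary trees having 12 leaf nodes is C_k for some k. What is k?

A full binary tree with L leaves has L−1 internal nodes and is counted by C_{L−1}; L = 12 gives C_11.

11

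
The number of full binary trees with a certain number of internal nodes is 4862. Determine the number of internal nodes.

9

Full binary trees with n internal nodes are counted by C_n, and C_9 = 4862.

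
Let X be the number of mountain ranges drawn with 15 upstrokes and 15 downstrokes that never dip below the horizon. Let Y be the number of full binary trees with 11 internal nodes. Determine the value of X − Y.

Paths of 15 up- and 15 down-steps that never dip below the axis are Dyck paths; their count is C_15. So X = C_15 = 9694845.
The number of full binary trees on 11 internal nodes is the Catalan number C_11. So Y = C_11 = 58786.
X − Y = 9694845 − 58786 = 9636059.

9636059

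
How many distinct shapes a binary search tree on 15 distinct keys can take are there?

Rooted binary trees with 15 nodes (each child slot possibly empty) number C_15.
C_15 = C(30,15)/16 = 155117520/16 = 9694845.

9694845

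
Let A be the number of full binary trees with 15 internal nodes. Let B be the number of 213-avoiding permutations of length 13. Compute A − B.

Full binary trees with n internal nodes are counted by C_n; here n = 15. So A = C_15 = 9694845.
For any fixed pattern of length 3, the pattern-avoiding permutations of [13] number C_13. So B = C_13 = 742900.
A − B = 9694845 − 742900 = 8951945.

8951945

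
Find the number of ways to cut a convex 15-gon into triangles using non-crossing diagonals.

A convex 15-gon is triangulated into 13 triangles, and the number of such triangulations is the Catalan number C_{15−2} = C_13.
C_13 = C(26,13)/14 = 10400600/14 = 742900.

742900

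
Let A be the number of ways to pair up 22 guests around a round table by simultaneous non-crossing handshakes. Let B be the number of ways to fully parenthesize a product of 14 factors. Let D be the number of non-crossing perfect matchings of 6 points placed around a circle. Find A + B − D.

With 22 = 2·11 people, non-crossing handshake pairings are non-crossing perfect matchings on a circle, counted by C_11. So A = C_11 = 58786.
Parenthesizations of m factors correspond to full binary trees with m leaves, counted by C_{m−1}; m = 14 gives C_13. So B = C_13 = 742900.
Non-crossing perfect matchings of 2n points on a circle are counted by C_n; with 6 points, n = 3. So D = C_3 = 5.
A + B − D = 58786 + 742900 − 5 = 801681.

801681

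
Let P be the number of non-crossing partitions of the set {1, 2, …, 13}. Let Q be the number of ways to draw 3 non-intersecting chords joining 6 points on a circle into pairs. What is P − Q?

The non-crossing partitions of [13] form a lattice of size C_13. So P = C_13 = 742900.
Non-crossing perfect matchings of 2n points on a circle are counted by C_n; with 6 points, n = 3. So Q = C_3 = 5.
P − Q = 742900 − 5 = 742895.

742895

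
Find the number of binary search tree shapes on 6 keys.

132

There are C_n binary search tree shapes on n keys; with n = 6 that is C_6.
C_6 = C(12,6)/7 = 924/7 = 132.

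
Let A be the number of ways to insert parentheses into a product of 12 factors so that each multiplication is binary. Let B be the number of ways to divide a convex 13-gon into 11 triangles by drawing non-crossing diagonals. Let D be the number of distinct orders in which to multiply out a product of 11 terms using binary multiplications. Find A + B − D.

100776

Bracketing 12 factors into binary products is counted by C_{12−1} = C_11. So A = C_11 = 58786.
A convex 13-gon is triangulated into 11 triangles, and the number of such triangulations is the Catalan number C_{13−2} = C_11. So B = C_11 = 58786.
Ways to associate a product of 11 factors correspond to binary trees on 11 leaves, so the count is C_10. So D = C_10 = 16796.
A + B − D = 58786 + 58786 − 16796 = 100776.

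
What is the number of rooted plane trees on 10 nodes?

A rooted plane tree on 10 nodes has 9 edges, and such trees are counted by C_9.
C_9 = C(18,9)/10 = 48620/10 = 4862.

4862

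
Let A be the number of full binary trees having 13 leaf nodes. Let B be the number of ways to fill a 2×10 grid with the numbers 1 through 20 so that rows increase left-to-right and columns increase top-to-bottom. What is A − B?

A full binary tree with L leaves has L−1 internal nodes and is counted by C_{L−1}; L = 13 gives C_12. So A = C_12 = 208012.
Standard Young tableaux of shape 2×n are counted by C_n; here n = 10. So B = C_10 = 16796.
A − B = 208012 − 16796 = 191216.

191216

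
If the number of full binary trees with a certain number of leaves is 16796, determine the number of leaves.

11

Full binary trees with L leaves are counted by C_{L−1}. Since C_10 = 16796, the index is 10.
So the index is 10, and the number of leaves is 10 + 1 = 11.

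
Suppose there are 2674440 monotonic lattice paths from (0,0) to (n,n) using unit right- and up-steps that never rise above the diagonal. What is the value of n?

Such diagonal-avoiding paths in an n×n grid are counted by C_n. Since C_14 = 2674440, the index is 14.

14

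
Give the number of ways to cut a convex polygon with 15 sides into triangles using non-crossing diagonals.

Triangulations of a convex m-gon are counted by C_{m−2}; with m = 15 this is C_13.
C_13 = C_12 · 2(2·12+1)/(12+2) = 208012 · 50/14 = 742900.

742900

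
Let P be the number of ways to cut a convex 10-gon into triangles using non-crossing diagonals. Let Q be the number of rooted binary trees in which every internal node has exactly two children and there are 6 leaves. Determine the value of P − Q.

Triangulations of a convex m-gon are counted by C_{m−2}; with m = 10 this is C_8. So P = C_8 = 1430.
Full binary trees with 6 leaves have 6−1 = 5 internal nodes, so there are C_5 of them. So Q = C_5 = 42.
P − Q = 1430 − 42 = 1388.

1388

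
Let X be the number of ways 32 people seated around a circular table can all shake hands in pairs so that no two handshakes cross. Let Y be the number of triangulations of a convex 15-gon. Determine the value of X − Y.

34614770

Non-crossing handshake pairings of 2n people are counted by C_n; 32 people gives n = 16. So X = C_16 = 35357670.
The number of triangulations of a 15-gon is the Catalan number C_13 (index = sides − 2). So Y = C_13 = 742900.
X − Y = 35357670 − 742900 = 34614770.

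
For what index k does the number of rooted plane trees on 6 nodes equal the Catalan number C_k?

A rooted plane tree on 6 nodes has 5 edges, and such trees are counted by C_5.

5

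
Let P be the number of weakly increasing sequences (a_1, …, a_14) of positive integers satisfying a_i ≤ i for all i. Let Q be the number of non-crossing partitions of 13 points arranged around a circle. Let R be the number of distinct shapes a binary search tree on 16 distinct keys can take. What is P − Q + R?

Such sub-staircase sequences of length n are counted by C_n; here n = 14. So P = C_14 = 2674440.
The non-crossing partitions of [13] form a lattice of size C_13. So Q = C_13 = 742900.
There are C_n binary search tree shapes on n keys; with n = 16 that is C_16. So R = C_16 = 35357670.
P − Q + R = 2674440 − 742900 + 35357670 = 37289210.

37289210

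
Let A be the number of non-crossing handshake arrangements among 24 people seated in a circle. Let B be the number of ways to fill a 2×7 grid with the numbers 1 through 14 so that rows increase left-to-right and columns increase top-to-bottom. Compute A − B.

207583

With 24 = 2·12 people, non-crossing handshake pairings are non-crossing perfect matchings on a circle, counted by C_12. So A = C_12 = 208012.
By the hook-length formula (or a Dyck-path bijection), SYT of shape 2×7 number C_7. So B = C_7 = 429.
A − B = 208012 − 429 = 207583.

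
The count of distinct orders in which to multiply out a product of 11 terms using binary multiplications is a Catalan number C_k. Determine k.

Parenthesizations of m factors correspond to full binary trees with m leaves, counted by C_{m−1}; m = 11 gives C_10.

10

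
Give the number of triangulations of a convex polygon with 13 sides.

58786

The number of triangulations of a 13-gon is the Catalan number C_11 (index = sides − 2).
C_11 = C(22,11)/12 = 705432/12 = 58786.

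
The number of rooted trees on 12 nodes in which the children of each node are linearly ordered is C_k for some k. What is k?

11

Rooted ordered (plane) trees on m nodes have m−1 edges and are counted by C_{m−1}; m = 12 gives C_11.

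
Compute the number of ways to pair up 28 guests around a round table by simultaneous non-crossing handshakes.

Non-crossing handshake pairings of 2n people are counted by C_n; 28 people gives n = 14.
C_14 = C(28,14)/15 = 40116600/15 = 2674440.

2674440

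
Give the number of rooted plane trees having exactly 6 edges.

132

A rooted plane tree with 6 edges has 7 nodes, and the count is C_6.
C_6 = C(12,6)/7 = 924/7 = 132.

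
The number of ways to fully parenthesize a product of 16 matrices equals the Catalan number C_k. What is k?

Ways to associate a product of 16 factors correspond to binary trees on 16 leaves, so the count is C_15.

15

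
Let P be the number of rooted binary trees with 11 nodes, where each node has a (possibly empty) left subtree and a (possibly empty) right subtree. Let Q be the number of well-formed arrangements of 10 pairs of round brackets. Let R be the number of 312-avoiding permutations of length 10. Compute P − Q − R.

25194

There are C_n binary search tree shapes on n keys; with n = 11 that is C_11. So P = C_11 = 58786.
A balanced arrangement of 10 bracket pairs is a Dyck word of semilength 10, so the count is C_10. So Q = C_10 = 16796.
Permutations of [n] avoiding any single length-3 pattern are counted by C_n; here n = 10. So R = C_10 = 16796.
P − Q − R = 58786 − 16796 − 16796 = 25194.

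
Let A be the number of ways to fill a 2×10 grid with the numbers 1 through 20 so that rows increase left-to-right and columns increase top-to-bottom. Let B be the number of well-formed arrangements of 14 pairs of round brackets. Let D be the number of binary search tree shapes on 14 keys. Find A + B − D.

By the hook-length formula (or a Dyck-path bijection), SYT of shape 2×10 number C_10. So A = C_10 = 16796.
A balanced arrangement of 14 bracket pairs is a Dyck word of semilength 14, so the count is C_14. So B = C_14 = 2674440.
Binary trees (left/right distinguished) on n nodes are counted by C_n; here n = 14. So D = C_14 = 2674440.
A + B − D = 16796 + 2674440 − 2674440 = 16796.

16796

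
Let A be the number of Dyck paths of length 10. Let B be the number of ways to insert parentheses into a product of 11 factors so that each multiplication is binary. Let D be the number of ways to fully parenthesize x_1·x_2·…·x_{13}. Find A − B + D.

Dyck paths of semilength n (length 2n) are counted by C_n; here n = 5. So A = C_5 = 42.
Ways to associate a product of 11 factors correspond to binary trees on 11 leaves, so the count is C_10. So B = C_10 = 16796.
Parenthesizations of m factors correspond to full binary trees with m leaves, counted by C_{m−1}; m = 13 gives C_12. So D = C_12 = 208012.
A − B + D = 42 − 16796 + 208012 = 191258.

191258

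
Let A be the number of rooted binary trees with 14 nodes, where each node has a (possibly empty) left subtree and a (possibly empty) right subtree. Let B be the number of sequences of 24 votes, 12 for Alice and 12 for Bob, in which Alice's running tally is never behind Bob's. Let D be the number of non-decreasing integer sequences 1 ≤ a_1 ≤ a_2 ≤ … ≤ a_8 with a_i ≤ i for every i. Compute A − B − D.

2464998

There are C_n binary search tree shapes on n keys; with n = 14 that is C_14. So A = C_14 = 2674440.
Reading a vote for the leader as '(' and for the other as ')' turns such a sequence into a balanced string of 12 pairs, so the count is C_12. So B = C_12 = 208012.
Such sub-staircase sequences of length n are counted by C_n; here n = 8. So D = C_8 = 1430.
A − B − D = 2674440 − 208012 − 1430 = 2464998.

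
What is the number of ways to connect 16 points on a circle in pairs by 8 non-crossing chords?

1430

Non-crossing perfect matchings of 2n points on a circle are counted by C_n; with 16 points, n = 8.
C_8 = 1430.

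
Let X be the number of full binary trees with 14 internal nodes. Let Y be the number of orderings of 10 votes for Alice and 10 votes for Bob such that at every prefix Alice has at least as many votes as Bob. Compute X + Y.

Full binary trees with n internal nodes are counted by C_n; here n = 14. So X = C_14 = 2674440.
Ballot sequences with n votes each where one side never trails are Dyck words, counted by C_n; here n = 10. So Y = C_10 = 16796.
X + Y = 2674440 + 16796 = 2691236.

2691236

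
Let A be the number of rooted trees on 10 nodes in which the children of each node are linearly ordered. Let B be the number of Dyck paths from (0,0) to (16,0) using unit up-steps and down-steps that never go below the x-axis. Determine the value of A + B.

Rooted ordered (plane) trees on m nodes have m−1 edges and are counted by C_{m−1}; m = 10 gives C_9. So A = C_9 = 4862.
A Dyck path with 8 up-steps and 8 down-steps has semilength 8, so there are C_8 of them. So B = C_8 = 1430.
A + B = 4862 + 1430 = 6292.

6292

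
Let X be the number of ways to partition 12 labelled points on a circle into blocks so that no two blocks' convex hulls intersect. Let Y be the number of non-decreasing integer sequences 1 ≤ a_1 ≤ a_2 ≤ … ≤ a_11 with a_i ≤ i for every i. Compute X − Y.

Non-crossing partitions of an n-element set are counted by C_n; here n = 12. So X = C_12 = 208012.
Weakly increasing sequences with a_i ≤ i biject with Dyck paths of semilength 11, so there are C_11. So Y = C_11 = 58786.
X − Y = 208012 − 58786 = 149226.

149226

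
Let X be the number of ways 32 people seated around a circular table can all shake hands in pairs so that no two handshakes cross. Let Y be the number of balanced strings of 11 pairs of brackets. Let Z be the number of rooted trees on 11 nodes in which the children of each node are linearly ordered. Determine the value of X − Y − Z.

Non-crossing handshake pairings of 2n people are counted by C_n; 32 people gives n = 16. So X = C_16 = 35357670.
With 11 pairs the number of balanced bracket strings is the Catalan number C_11. So Y = C_11 = 58786.
A rooted plane tree on 11 nodes has 10 edges, and such trees are counted by C_10. So Z = C_10 = 16796.
X − Y − Z = 35357670 − 58786 − 16796 = 35282088.

35282088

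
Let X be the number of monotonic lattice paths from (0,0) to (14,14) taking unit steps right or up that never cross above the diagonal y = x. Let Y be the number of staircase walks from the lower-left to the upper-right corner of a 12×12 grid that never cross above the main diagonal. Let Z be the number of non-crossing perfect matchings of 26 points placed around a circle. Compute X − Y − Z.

Sub-diagonal monotone paths from (0,0) to (14,14) biject with Dyck paths of semilength 14, giving C_14. So X = C_14 = 2674440.
Monotone paths in an n×n grid that stay weakly below the diagonal are counted by C_n; here n = 12. So Y = C_12 = 208012.
Pairing 26 circle points by 13 non-crossing chords gives C_13 matchings. So Z = C_13 = 742900.
X − Y − Z = 2674440 − 208012 − 742900 = 1723528.

1723528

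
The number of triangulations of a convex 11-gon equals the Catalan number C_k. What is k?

9

Triangulations of a convex m-gon are counted by C_{m−2}; with m = 11 this is C_9.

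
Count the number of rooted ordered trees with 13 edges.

A rooted plane tree with 13 edges has 14 nodes, and the count is C_13.
C_13 = 742900.

742900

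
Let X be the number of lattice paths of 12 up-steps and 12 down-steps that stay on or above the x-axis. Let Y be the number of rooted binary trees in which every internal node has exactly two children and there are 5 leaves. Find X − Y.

Dyck paths of semilength n (length 2n) are counted by C_n; here n = 12. So X = C_12 = 208012.
Full binary trees with 5 leaves have 5−1 = 4 internal nodes, so there are C_4 of them. So Y = C_4 = 14.
X − Y = 208012 − 14 = 207998.

207998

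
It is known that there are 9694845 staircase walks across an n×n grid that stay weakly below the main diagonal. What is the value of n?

Such diagonal-avoiding paths in an n×n grid are counted by C_n, and C_15 = 9694845.

15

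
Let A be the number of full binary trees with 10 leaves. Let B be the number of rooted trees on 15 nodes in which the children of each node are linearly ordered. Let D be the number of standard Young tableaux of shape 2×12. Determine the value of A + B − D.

2471290

A full binary tree with L leaves has L−1 internal nodes and is counted by C_{L−1}; L = 10 gives C_9. So A = C_9 = 4862.
A rooted plane tree on 15 nodes has 14 edges, and such trees are counted by C_14. So B = C_14 = 2674440.
By the hook-length formula (or a Dyck-path bijection), SYT of shape 2×12 number C_12. So D = C_12 = 208012.
A + B − D = 4862 + 2674440 − 208012 = 2471290.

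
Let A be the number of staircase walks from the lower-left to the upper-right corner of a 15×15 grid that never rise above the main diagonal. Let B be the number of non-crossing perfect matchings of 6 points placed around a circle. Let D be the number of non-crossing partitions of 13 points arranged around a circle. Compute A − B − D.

Monotone paths in an n×n grid that stay weakly below the diagonal are counted by C_n; here n = 15. So A = C_15 = 9694845.
Pairing 6 circle points by 3 non-crossing chords gives C_3 matchings. So B = C_3 = 5.
The non-crossing partitions of [13] form a lattice of size C_13. So D = C_13 = 742900.
A − B − D = 9694845 − 5 − 742900 = 8951940.

8951940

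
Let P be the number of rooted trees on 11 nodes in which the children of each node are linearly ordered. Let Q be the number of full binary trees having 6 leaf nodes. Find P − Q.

Rooted ordered (plane) trees on m nodes have m−1 edges and are counted by C_{m−1}; m = 11 gives C_10. So P = C_10 = 16796.
A full binary tree with L leaves has L−1 internal nodes and is counted by C_{L−1}; L = 6 gives C_5. So Q = C_5 = 42.
P − Q = 16796 − 42 = 16754.

16754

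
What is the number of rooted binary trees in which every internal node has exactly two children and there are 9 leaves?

A full binary tree with L leaves has L−1 internal nodes and is counted by C_{L−1}; L = 9 gives C_8.
C_8 = 1430.

1430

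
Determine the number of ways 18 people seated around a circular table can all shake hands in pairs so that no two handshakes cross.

4862

Non-crossing handshake pairings of 2n people are counted by C_n; 18 people gives n = 9.
C_9 = C_8 · 2(2·8+1)/(8+2) = 1430 · 34/10 = 4862.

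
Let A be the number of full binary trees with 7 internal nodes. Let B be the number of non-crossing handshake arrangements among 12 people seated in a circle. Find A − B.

The number of full binary trees on 7 internal nodes is the Catalan number C_7. So A = C_7 = 429.
Non-crossing handshake pairings of 2n people are counted by C_n; 12 people gives n = 6. So B = C_6 = 132.
A − B = 429 − 132 = 297.

297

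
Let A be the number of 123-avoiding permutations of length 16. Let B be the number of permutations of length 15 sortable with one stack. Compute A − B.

Permutations of [n] avoiding any single length-3 pattern are counted by C_n; here n = 16. So A = C_16 = 35357670.
Stack-sortable permutations are exactly the 231-avoiding ones, counted by C_n; here n = 15. So B = C_15 = 9694845.
A − B = 35357670 − 9694845 = 25662825.

25662825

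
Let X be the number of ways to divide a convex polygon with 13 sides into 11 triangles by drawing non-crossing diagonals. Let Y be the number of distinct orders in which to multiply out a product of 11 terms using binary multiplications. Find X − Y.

41990

Triangulations of a convex m-gon are counted by C_{m−2}; with m = 13 this is C_11. So X = C_11 = 58786.
Parenthesizations of m factors correspond to full binary trees with m leaves, counted by C_{m−1}; m = 11 gives C_10. So Y = C_10 = 16796.
X − Y = 58786 − 16796 = 41990.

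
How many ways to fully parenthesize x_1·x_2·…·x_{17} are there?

Bracketing 17 factors into binary products is counted by C_{17−1} = C_16.
C_16 = C_15 · 2(2·15+1)/(15+2) = 9694845 · 62/17 = 35357670.

35357670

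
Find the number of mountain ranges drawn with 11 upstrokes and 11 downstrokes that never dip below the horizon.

58786

Paths of 11 up- and 11 down-steps that never dip below the axis are Dyck paths; their count is C_11.
C_11 = C_10 · 2(2·10+1)/(10+2) = 16796 · 42/12 = 58786.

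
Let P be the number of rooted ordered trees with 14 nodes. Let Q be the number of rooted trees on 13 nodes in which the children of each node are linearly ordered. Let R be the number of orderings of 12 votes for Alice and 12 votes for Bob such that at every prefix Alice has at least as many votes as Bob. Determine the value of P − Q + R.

742900

A rooted plane tree on 14 nodes has 13 edges, and such trees are counted by C_13. So P = C_13 = 742900.
Rooted ordered (plane) trees on m nodes have m−1 edges and are counted by C_{m−1}; m = 13 gives C_12. So Q = C_12 = 208012.
Reading a vote for the leader as '(' and for the other as ')' turns such a sequence into a balanced string of 12 pairs, so the count is C_12. So R = C_12 = 208012.
P − Q + R = 742900 − 208012 + 208012 = 742900.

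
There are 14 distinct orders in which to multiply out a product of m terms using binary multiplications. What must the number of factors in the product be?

5

Parenthesizations of m factors are counted by C_{m−1}, and C_4 = 14.
So the index is 4, and the number of factors is 4 + 1 = 5.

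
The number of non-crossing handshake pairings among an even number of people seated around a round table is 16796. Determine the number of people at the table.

Non-crossing handshake pairings of 2n people are counted by C_n. The Catalan number equal to 16796 is C_10.
So n = 10, and there are 2n = 20 people.

20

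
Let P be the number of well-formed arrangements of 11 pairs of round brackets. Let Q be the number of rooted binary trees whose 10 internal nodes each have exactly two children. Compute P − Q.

41990

A balanced arrangement of 11 bracket pairs is a Dyck word of semilength 11, so the count is C_11. So P = C_11 = 58786.
Full binary trees with n internal nodes are counted by C_n; here n = 10. So Q = C_10 = 16796.
P − Q = 58786 − 16796 = 41990.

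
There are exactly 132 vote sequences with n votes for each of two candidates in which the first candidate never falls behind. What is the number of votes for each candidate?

6

Such ballot sequences with n votes each are counted by C_n. Since C_6 = 132, the index is 6.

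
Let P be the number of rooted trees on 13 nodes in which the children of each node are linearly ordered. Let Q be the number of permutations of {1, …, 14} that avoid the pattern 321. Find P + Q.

2882452

Rooted ordered (plane) trees on m nodes have m−1 edges and are counted by C_{m−1}; m = 13 gives C_12. So P = C_12 = 208012.
Permutations of [n] avoiding any single length-3 pattern are counted by C_n; here n = 14. So Q = C_14 = 2674440.
P + Q = 208012 + 2674440 = 2882452.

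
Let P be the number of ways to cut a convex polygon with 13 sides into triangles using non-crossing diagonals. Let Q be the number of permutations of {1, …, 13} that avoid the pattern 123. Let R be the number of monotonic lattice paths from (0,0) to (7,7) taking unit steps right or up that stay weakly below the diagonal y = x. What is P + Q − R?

Triangulations of a convex m-gon are counted by C_{m−2}; with m = 13 this is C_11. So P = C_11 = 58786.
Permutations of [n] avoiding any single length-3 pattern are counted by C_n; here n = 13. So Q = C_13 = 742900.
Monotone paths in an n×n grid that stay weakly below the diagonal are counted by C_n; here n = 7. So R = C_7 = 429.
P + Q − R = 58786 + 742900 − 429 = 801257.

801257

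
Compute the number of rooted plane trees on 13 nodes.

208012

A rooted plane tree on 13 nodes has 12 edges, and such trees are counted by C_12.
C_12 = C(24,12)/13 = 2704156/13 = 208012.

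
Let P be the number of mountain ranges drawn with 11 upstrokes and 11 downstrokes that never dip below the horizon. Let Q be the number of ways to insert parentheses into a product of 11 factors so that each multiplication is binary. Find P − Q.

41990

Dyck paths of semilength n (length 2n) are counted by C_n; here n = 11. So P = C_11 = 58786.
Parenthesizations of m factors correspond to full binary trees with m leaves, counted by C_{m−1}; m = 11 gives C_10. So Q = C_10 = 16796.
P − Q = 58786 − 16796 = 41990.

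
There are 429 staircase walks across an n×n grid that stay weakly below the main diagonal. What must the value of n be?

Such diagonal-avoiding paths in an n×n grid are counted by C_n. Since C_7 = 429, the index is 7.

7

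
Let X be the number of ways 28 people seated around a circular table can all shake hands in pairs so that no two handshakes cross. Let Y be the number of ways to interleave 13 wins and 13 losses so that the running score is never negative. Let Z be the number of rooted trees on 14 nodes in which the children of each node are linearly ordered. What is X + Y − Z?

Non-crossing handshake pairings of 2n people are counted by C_n; 28 people gives n = 14. So X = C_14 = 2674440.
Reading a vote for the leader as '(' and for the other as ')' turns such a sequence into a balanced string of 13 pairs, so the count is C_13. So Y = C_13 = 742900.
A rooted plane tree on 14 nodes has 13 edges, and such trees are counted by C_13. So Z = C_13 = 742900.
X + Y − Z = 2674440 + 742900 − 742900 = 2674440.

2674440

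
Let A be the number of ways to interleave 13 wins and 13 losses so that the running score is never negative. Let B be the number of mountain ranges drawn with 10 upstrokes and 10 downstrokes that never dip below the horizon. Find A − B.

726104

Ballot sequences with n votes each where one side never trails are Dyck words, counted by C_n; here n = 13. So A = C_13 = 742900.
Paths of 10 up- and 10 down-steps that never dip below the axis are Dyck paths; their count is C_10. So B = C_10 = 16796.
A − B = 742900 − 16796 = 726104.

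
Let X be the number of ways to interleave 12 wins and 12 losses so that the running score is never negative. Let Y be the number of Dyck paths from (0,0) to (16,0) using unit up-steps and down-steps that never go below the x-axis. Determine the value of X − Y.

206582

Reading a vote for the leader as '(' and for the other as ')' turns such a sequence into a balanced string of 12 pairs, so the count is C_12. So X = C_12 = 208012.
A Dyck path with 8 up-steps and 8 down-steps has semilength 8, so there are C_8 of them. So Y = C_8 = 1430.
X − Y = 208012 − 1430 = 206582.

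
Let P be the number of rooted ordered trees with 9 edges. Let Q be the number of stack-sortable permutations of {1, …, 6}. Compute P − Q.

4730

A rooted plane tree with 9 edges has 10 nodes, and the count is C_9. So P = C_9 = 4862.
By Knuth's characterisation, the stack-sortable permutations of length 6 are the 231-avoiders, numbering C_6. So Q = C_6 = 132.
P − Q = 4862 − 132 = 4730.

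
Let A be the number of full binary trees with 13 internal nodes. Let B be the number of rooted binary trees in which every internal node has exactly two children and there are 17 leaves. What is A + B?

The number of full binary trees on 13 internal nodes is the Catalan number C_13. So A = C_13 = 742900.
Full binary trees with 17 leaves have 17−1 = 16 internal nodes, so there are C_16 of them. So B = C_16 = 35357670.
A + B = 742900 + 35357670 = 36100570.

36100570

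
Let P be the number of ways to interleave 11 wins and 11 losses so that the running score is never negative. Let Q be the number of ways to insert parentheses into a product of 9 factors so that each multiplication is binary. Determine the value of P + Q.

Ballot sequences with n votes each where one side never trails are Dyck words, counted by C_n; here n = 11. So P = C_11 = 58786.
Ways to associate a product of 9 factors correspond to binary trees on 9 leaves, so the count is C_8. So Q = C_8 = 1430.
P + Q = 58786 + 1430 = 60216.

60216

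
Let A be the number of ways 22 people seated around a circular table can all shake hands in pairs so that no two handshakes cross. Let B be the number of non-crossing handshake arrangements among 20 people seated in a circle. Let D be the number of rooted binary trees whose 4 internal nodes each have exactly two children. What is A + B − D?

Non-crossing handshake pairings of 2n people are counted by C_n; 22 people gives n = 11. So A = C_11 = 58786.
Non-crossing handshake pairings of 2n people are counted by C_n; 20 people gives n = 10. So B = C_10 = 16796.
Full binary trees with n internal nodes are counted by C_n; here n = 4. So D = C_4 = 14.
A + B − D = 58786 + 16796 − 14 = 75568.

75568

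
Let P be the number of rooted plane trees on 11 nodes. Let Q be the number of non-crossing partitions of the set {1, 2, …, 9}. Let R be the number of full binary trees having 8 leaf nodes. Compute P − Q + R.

Rooted ordered (plane) trees on m nodes have m−1 edges and are counted by C_{m−1}; m = 11 gives C_10. So P = C_10 = 16796.
Non-crossing partitions of an n-element set are counted by C_n; here n = 9. So Q = C_9 = 4862.
Full binary trees with 8 leaves have 8−1 = 7 internal nodes, so there are C_7 of them. So R = C_7 = 429.
P − Q + R = 16796 − 4862 + 429 = 12363.

12363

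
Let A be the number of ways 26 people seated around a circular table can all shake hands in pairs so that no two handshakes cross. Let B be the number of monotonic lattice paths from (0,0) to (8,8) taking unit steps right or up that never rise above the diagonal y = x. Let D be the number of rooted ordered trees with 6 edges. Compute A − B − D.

With 26 = 2·13 people, non-crossing handshake pairings are non-crossing perfect matchings on a circle, counted by C_13. So A = C_13 = 742900.
Sub-diagonal monotone paths from (0,0) to (8,8) biject with Dyck paths of semilength 8, giving C_8. So B = C_8 = 1430.
Rooted ordered trees with n edges are counted by C_n; here n = 6. So D = C_6 = 132.
A − B − D = 742900 − 1430 − 132 = 741338.

741338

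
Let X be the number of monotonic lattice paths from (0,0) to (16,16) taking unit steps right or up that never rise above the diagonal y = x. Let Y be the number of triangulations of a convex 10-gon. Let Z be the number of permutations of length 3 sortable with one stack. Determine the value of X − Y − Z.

Sub-diagonal monotone paths from (0,0) to (16,16) biject with Dyck paths of semilength 16, giving C_16. So X = C_16 = 35357670.
The number of triangulations of a 10-gon is the Catalan number C_8 (index = sides − 2). So Y = C_8 = 1430.
By Knuth's characterisation, the stack-sortable permutations of length 3 are the 231-avoiders, numbering C_3. So Z = C_3 = 5.
X − Y − Z = 35357670 − 1430 − 5 = 35356235.

35356235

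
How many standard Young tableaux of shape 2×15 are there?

By the hook-length formula (or a Dyck-path bijection), SYT of shape 2×15 number C_15.
C_15 = C(30,15)/16 = 155117520/16 = 9694845.

9694845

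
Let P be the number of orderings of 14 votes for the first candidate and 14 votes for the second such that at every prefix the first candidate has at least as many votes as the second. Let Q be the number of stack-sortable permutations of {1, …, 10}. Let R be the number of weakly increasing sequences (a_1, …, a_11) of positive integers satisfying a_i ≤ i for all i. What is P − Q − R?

2598858

Reading a vote for the leader as '(' and for the other as ')' turns such a sequence into a balanced string of 14 pairs, so the count is C_14. So P = C_14 = 2674440.
By Knuth's characterisation, the stack-sortable permutations of length 10 are the 231-avoiders, numbering C_10. So Q = C_10 = 16796.
Weakly increasing sequences with a_i ≤ i biject with Dyck paths of semilength 11, so there are C_11. So R = C_11 = 58786.
P − Q − R = 2674440 − 16796 − 58786 = 2598858.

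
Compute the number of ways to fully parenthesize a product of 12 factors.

Ways to associate a product of 12 factors correspond to binary trees on 12 leaves, so the count is C_11.
C_11 = C(22,11)/12 = 705432/12 = 58786.

58786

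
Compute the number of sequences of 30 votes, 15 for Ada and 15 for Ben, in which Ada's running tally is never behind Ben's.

Reading a vote for the leader as '(' and for the other as ')' turns such a sequence into a balanced string of 15 pairs, so the count is C_15.
C_15 = C(30,15)/16 = 155117520/16 = 9694845.

9694845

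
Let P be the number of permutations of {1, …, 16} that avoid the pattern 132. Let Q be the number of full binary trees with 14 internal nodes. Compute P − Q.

For any fixed pattern of length 3, the pattern-avoiding permutations of [16] number C_16. So P = C_16 = 35357670.
The number of full binary trees on 14 internal nodes is the Catalan number C_14. So Q = C_14 = 2674440.
P − Q = 35357670 − 2674440 = 32683230.

32683230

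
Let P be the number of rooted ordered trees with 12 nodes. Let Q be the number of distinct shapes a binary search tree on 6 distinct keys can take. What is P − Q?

58654

Rooted ordered (plane) trees on m nodes have m−1 edges and are counted by C_{m−1}; m = 12 gives C_11. So P = C_11 = 58786.
There are C_n binary search tree shapes on n keys; with n = 6 that is C_6. So Q = C_6 = 132.
P − Q = 58786 − 132 = 58654.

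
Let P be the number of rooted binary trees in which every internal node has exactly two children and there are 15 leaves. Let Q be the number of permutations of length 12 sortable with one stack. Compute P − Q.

2466428

A full binary tree with L leaves has L−1 internal nodes and is counted by C_{L−1}; L = 15 gives C_14. So P = C_14 = 2674440.
Stack-sortable permutations are exactly the 231-avoiding ones, counted by C_n; here n = 12. So Q = C_12 = 208012.
P − Q = 2674440 − 208012 = 2466428.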